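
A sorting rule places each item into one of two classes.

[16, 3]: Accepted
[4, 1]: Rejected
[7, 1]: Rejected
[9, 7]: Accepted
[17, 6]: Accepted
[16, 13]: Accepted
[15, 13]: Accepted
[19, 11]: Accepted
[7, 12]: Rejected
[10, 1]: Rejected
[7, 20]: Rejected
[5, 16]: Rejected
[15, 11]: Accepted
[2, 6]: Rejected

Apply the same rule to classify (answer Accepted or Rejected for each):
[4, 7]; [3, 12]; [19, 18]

One predicate separates the groups cleanly: first > second AND sum ≥ 16.
[4, 7]: 4 < 7, 4+7 = 11, fails the rule → Rejected.
[3, 12]: 3 < 12, 3+12 = 15, fails the rule → Rejected.
[19, 18]: 19 > 18, 19+18 = 37, meets the rule → Accepted.

Rejected, Rejected, Accepted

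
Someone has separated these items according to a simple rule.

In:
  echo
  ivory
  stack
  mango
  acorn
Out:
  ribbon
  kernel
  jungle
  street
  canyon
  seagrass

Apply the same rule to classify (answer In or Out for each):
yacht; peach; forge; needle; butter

One predicate separates the groups cleanly: length ≤ 5.

In, In, In, Out, Out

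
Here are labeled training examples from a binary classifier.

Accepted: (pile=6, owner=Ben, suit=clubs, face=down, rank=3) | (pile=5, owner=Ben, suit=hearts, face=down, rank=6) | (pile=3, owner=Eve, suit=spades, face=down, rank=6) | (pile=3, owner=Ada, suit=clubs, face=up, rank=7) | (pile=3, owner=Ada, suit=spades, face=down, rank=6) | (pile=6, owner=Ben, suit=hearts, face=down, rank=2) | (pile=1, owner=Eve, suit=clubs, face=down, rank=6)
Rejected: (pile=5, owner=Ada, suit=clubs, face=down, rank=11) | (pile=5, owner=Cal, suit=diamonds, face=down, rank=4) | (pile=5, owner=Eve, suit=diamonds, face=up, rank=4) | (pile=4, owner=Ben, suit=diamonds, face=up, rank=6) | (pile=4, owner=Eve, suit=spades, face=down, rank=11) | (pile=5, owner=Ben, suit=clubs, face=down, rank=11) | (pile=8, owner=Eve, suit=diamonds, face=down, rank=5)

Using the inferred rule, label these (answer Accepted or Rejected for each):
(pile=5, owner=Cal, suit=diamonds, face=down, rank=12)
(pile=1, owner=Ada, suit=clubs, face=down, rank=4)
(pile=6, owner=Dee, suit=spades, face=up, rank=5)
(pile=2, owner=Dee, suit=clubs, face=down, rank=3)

Rejected, Accepted, Accepted, Accepted

A rule that fits every label: suit is not diamonds AND rank ≤ 7 — true of each 'Accepted' example, false of each 'Rejected' one.
Rejected: (pile=5, owner=Cal, suit=diamonds, face=down, rank=12), since suit is diamonds, rank = 12. Accepted: (pile=1, owner=Ada, suit=clubs, face=down, rank=4), since suit is clubs, rank = 4. Accepted: (pile=6, owner=Dee, suit=spades, face=up, rank=5), since suit is spades, rank = 5. Accepted: (pile=2, owner=Dee, suit=clubs, face=down, rank=3), since suit is clubs, rank = 3.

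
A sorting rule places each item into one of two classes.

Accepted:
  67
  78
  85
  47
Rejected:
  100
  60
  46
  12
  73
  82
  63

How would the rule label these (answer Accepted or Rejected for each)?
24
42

Rejected, Rejected

All 'Accepted' examples share one property — digit sum ≥ 11 — and every 'Rejected' example lacks it.
24 — digit sum 2+4 = 6, hence Rejected. 42 — digit sum 4+2 = 6, hence Rejected.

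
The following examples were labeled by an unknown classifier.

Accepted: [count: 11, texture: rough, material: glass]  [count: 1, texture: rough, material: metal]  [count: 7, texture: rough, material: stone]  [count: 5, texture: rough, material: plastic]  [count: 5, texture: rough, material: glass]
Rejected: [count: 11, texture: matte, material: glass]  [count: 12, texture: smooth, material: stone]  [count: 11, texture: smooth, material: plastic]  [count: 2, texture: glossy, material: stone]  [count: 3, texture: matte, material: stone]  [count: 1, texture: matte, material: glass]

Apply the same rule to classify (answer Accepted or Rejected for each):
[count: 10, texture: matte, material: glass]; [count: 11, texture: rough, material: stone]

A rule that fits every label: texture is rough — true of each 'Accepted' example, false of each 'Rejected' one.
[count: 10, texture: matte, material: glass]: Rejected (texture is matte).
[count: 11, texture: rough, material: stone]: Accepted (texture is rough).

Rejected, Accepted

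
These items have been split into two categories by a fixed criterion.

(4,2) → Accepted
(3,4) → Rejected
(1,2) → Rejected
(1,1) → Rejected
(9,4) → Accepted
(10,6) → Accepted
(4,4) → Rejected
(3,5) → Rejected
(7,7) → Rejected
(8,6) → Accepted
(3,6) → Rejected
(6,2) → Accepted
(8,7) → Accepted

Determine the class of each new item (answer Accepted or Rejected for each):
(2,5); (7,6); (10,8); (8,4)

A rule that fits every label: first > second — true of each 'Accepted' example, false of each 'Rejected' one.
(2,5) — 2 < 5, hence Rejected.
(7,6) — 7 > 6, hence Accepted.
(10,8) — 10 > 8, hence Accepted.
(8,4) — 8 > 4, hence Accepted.

Rejected, Accepted, Accepted, Accepted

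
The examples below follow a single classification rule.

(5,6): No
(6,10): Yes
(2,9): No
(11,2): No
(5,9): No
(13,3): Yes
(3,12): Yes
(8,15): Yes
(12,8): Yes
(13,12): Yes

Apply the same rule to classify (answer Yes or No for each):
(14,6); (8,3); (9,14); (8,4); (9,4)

Yes, No, Yes, No, No

A rule that fits every label: sum ≥ 15 — true of each 'Yes' example, false of each 'No' one.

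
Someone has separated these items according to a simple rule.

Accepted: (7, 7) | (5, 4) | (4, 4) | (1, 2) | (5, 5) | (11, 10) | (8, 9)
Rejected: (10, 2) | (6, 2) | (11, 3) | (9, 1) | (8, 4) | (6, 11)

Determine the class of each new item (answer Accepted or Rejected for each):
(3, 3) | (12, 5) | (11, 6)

Accepted, Rejected, Rejected

A rule that fits every label: |first − second| ≤ 1 — true of each 'Accepted' example, false of each 'Rejected' one.
(3, 3): |3−3| = 0 — qualifies, so Accepted. (12, 5): |12−5| = 7 — doesn't match, so Rejected. (11, 6): |11−6| = 5 — doesn't match, so Rejected.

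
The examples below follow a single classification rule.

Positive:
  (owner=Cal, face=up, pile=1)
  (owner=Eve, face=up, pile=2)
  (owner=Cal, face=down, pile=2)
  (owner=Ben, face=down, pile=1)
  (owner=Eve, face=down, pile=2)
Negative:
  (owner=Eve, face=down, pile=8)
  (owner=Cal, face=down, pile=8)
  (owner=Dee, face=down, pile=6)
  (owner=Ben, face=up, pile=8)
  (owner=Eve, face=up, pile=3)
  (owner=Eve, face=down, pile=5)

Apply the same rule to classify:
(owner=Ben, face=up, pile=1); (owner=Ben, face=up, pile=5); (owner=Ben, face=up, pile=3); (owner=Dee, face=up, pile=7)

Positive, Negative, Negative, Negative

The pattern is that an item is 'Positive' exactly when: pile ≤ 2.
(owner=Ben, face=up, pile=1) → pile = 1 → Positive. (owner=Ben, face=up, pile=5) → pile = 5 → Negative. (owner=Ben, face=up, pile=3) → pile = 3 → Negative. (owner=Dee, face=up, pile=7) → pile = 7 → Negative.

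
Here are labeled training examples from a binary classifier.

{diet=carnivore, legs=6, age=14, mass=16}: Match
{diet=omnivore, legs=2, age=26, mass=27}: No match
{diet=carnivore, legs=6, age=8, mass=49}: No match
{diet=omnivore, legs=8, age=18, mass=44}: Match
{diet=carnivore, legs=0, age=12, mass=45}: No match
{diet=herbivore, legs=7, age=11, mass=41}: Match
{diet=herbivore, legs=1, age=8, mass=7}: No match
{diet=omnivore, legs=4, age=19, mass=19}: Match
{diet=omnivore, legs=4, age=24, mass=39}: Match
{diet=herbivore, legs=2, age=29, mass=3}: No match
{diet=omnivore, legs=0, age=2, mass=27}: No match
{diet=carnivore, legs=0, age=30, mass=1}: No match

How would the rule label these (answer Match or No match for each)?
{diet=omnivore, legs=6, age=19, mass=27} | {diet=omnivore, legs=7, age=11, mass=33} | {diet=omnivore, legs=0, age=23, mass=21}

One predicate separates the groups cleanly: legs ≥ 4 AND age ≥ 11.
{diet=omnivore, legs=6, age=19, mass=27}: Match (legs = 6, age = 19).
{diet=omnivore, legs=7, age=11, mass=33}: Match (legs = 7, age = 11).
{diet=omnivore, legs=0, age=23, mass=21}: No match (legs = 0, age = 23).

Match, Match, No match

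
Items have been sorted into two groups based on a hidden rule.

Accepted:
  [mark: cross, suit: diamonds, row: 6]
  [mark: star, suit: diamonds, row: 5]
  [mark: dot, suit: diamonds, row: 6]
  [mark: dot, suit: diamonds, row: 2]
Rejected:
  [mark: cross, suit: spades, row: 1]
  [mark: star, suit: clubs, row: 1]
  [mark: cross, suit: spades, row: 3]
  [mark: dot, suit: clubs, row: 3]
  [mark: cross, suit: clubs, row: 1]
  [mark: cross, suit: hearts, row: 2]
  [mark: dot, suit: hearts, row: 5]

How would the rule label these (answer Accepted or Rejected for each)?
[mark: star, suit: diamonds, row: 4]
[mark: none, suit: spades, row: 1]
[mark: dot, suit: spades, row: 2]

The distinguishing property — suit is diamonds — holds for all the 'Accepted' cases and none of the 'Rejected' cases.
[mark: star, suit: diamonds, row: 4] → suit is diamonds → Accepted. [mark: none, suit: spades, row: 1] → suit is spades → Rejected. [mark: dot, suit: spades, row: 2] → suit is spades → Rejected.

Accepted, Rejected, Rejected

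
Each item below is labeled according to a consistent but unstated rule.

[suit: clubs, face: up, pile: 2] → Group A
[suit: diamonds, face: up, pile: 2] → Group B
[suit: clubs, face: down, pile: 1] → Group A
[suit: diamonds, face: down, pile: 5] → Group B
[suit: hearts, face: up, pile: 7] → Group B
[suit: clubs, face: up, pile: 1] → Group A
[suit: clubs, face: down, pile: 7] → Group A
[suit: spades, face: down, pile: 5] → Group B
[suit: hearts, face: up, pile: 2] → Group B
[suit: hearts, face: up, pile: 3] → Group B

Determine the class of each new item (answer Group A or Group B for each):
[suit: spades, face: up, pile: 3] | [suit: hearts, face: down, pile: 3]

Group B, Group B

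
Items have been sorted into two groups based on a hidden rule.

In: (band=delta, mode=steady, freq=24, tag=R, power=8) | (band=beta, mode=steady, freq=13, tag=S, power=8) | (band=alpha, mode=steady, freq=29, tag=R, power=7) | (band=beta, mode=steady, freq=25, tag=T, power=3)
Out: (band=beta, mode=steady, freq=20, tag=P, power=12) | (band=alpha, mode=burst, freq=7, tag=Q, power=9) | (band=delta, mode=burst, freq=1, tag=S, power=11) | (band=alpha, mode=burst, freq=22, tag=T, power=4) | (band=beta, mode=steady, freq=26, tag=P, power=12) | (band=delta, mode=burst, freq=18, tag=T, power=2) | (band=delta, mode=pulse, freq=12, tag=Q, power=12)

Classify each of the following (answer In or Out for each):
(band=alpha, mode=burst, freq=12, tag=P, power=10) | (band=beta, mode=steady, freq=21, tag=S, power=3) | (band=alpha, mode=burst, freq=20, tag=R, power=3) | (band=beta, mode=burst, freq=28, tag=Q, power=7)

Out, In, Out, Out

The distinguishing property — mode is steady AND power ≤ 8 — holds for all the 'In' cases and none of the 'Out' cases.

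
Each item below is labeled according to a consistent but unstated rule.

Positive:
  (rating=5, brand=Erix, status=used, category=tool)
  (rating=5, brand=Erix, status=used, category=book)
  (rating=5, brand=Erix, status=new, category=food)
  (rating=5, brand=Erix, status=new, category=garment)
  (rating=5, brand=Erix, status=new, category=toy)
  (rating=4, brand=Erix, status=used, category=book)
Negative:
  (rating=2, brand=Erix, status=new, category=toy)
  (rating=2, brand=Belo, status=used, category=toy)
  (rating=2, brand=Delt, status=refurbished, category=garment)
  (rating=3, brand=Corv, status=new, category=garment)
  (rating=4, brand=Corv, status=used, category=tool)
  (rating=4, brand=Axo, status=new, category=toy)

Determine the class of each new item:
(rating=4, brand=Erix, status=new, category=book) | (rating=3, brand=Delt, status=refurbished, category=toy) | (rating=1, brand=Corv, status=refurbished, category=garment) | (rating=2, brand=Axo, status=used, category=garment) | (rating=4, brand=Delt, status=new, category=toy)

The classifier is using: brand is Erix AND rating ≥ 3.

Positive, Negative, Negative, Negative, Negative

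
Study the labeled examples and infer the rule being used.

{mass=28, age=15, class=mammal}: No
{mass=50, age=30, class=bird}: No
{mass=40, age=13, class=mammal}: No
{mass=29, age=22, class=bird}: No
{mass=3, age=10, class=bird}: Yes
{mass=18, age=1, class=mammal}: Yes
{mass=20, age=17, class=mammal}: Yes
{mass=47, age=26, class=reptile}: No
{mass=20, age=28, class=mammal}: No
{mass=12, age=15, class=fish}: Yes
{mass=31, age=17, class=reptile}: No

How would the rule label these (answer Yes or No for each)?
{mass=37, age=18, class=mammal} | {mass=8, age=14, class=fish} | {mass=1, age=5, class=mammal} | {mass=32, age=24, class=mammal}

The simplest hypothesis consistent with all the labels is: mass ≤ 20 AND age ≤ 17.
{mass=37, age=18, class=mammal}: mass = 37, age = 18, does not satisfy this → No. {mass=8, age=14, class=fish}: mass = 8, age = 14, qualifies → Yes. {mass=1, age=5, class=mammal}: mass = 1, age = 5, qualifies → Yes. {mass=32, age=24, class=mammal}: mass = 32, age = 24, does not satisfy this → No.

No, Yes, Yes, No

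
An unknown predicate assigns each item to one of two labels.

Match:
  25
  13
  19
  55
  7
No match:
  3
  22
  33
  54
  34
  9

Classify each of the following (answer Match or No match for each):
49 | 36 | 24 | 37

Checking candidate rules against both groups, what survives is: ≡ 1 (mod 6).
49: Match (49 mod 6 = 1). 36: No match (36 mod 6 = 0). 24: No match (24 mod 6 = 0). 37: Match (37 mod 6 = 1).

Match, No match, No match, Match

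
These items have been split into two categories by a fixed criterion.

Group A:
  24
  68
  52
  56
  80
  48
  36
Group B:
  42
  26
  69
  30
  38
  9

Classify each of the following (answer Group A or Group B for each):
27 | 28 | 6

Group B, Group A, Group B

Rule: multiple of 4. This holds for each 'Group A' example and fails for each 'Group B' one.
27: 27 = 4·6 + 3, doesn't qualify → Group B.
28: 28 = 4·7, fits → Group A.
6: 6 = 4·1 + 2, doesn't qualify → Group B.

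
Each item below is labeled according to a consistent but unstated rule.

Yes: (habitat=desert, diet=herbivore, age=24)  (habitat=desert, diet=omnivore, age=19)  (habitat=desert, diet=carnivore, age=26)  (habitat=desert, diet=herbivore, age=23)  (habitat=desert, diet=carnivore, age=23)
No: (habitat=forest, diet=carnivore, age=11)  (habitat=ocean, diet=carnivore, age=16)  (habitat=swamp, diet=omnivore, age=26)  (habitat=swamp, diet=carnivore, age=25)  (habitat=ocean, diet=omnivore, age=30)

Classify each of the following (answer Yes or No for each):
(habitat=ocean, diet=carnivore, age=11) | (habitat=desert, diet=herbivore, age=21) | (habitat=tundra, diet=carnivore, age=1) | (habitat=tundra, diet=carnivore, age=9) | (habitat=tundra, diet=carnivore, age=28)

No, Yes, No, No, No

A rule that fits every label: habitat is desert — true of each 'Yes' example, false of each 'No' one.
(habitat=ocean, diet=carnivore, age=11) — habitat is ocean, hence No. (habitat=desert, diet=herbivore, age=21) — habitat is desert, hence Yes. (habitat=tundra, diet=carnivore, age=1) — habitat is tundra, hence No. (habitat=tundra, diet=carnivore, age=9) — habitat is tundra, hence No. (habitat=tundra, diet=carnivore, age=28) — habitat is tundra, hence No.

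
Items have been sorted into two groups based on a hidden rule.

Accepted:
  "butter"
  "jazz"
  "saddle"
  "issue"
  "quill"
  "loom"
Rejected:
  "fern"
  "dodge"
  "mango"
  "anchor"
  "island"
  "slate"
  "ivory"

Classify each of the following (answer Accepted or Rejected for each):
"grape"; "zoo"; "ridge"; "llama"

Rejected, Accepted, Rejected, Accepted

The common property of the 'Accepted' items is: has a double letter. No 'Rejected' item has it.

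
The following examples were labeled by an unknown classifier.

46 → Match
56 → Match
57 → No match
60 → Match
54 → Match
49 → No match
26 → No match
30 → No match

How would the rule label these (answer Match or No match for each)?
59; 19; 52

No match, No match, Match

One predicate separates the groups cleanly: even AND at least 46.
59: 59 is odd, 59 ≥ 46, doesn't match → No match. 19: 19 is odd, 19 < 46, doesn't match → No match. 52: 52 is even, 52 ≥ 46, checks out → Match.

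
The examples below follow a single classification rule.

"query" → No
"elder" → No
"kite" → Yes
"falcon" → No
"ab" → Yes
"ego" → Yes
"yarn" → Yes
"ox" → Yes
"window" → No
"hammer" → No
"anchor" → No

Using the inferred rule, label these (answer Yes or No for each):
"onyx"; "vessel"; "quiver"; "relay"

The common property of the 'Yes' items is: length ≤ 4. No 'No' item has it.
Yes: "onyx", since length 4.
No: "vessel", since length 6.
No: "quiver", since length 6.
No: "relay", since length 5.

Yes, No, No, No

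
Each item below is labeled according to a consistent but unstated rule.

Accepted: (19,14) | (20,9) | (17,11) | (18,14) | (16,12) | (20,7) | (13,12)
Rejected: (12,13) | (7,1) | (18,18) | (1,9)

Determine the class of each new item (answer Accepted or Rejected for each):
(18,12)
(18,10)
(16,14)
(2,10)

Accepted, Accepted, Accepted, Rejected

The classifier is using: first > second AND sum ≥ 10.
(18,12): Accepted (18 > 12, 18+12 = 30).
(18,10): Accepted (18 > 10, 18+10 = 28).
(16,14): Accepted (16 > 14, 16+14 = 30).
(2,10): Rejected (2 < 10, 2+10 = 12).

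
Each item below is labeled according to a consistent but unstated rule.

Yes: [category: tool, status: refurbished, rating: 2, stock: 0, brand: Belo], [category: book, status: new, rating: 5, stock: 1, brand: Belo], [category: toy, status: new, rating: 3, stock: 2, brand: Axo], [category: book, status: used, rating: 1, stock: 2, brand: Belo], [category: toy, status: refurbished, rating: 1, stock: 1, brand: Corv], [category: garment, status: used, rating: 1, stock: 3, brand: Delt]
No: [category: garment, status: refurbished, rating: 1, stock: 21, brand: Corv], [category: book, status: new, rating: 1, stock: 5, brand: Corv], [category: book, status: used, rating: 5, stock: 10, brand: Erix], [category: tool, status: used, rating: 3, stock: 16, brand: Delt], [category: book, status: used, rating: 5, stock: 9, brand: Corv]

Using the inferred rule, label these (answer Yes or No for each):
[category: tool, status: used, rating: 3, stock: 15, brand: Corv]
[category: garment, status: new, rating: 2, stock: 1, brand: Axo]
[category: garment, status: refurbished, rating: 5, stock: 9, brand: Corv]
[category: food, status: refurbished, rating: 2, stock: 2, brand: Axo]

No, Yes, No, Yes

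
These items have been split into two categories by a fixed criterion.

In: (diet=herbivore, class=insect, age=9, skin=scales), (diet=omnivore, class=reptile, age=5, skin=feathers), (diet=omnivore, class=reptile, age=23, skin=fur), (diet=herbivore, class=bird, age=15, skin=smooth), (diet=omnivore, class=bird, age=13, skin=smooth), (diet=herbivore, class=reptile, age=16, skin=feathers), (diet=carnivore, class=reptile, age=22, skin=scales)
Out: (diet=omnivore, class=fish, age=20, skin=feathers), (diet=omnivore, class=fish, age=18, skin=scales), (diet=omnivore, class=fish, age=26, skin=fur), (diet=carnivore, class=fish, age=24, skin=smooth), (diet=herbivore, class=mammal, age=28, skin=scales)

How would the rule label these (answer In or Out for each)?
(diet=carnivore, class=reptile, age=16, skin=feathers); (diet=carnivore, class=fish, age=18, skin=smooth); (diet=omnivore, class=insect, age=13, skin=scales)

In, Out, In

A rule that fits every label: class is reptile OR age ≤ 15 — true of each 'In' example, false of each 'Out' one.
(diet=carnivore, class=reptile, age=16, skin=feathers) — class is reptile, age = 16, hence In. (diet=carnivore, class=fish, age=18, skin=smooth) — class is fish, age = 18, hence Out. (diet=omnivore, class=insect, age=13, skin=scales) — class is insect, age = 13, hence In.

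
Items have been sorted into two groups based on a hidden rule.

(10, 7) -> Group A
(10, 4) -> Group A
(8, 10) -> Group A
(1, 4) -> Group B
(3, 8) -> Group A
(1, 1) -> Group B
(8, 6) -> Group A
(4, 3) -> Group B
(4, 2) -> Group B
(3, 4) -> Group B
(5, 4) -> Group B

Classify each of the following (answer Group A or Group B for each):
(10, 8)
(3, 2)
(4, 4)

The simplest hypothesis consistent with all the labels is: sum ≥ 11.

Group A, Group B, Group B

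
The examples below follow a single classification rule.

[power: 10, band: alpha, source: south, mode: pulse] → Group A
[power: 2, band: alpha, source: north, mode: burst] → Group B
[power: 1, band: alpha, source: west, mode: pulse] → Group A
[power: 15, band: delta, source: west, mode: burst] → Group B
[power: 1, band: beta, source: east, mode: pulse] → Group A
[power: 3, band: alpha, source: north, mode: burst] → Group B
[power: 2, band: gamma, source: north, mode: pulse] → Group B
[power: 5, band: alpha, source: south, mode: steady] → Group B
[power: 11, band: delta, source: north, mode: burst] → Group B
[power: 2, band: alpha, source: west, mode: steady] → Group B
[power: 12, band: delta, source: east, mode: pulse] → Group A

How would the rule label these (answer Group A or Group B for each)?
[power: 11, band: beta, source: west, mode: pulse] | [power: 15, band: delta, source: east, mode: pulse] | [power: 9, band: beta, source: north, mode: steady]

A rule that fits every label: mode is pulse AND power ≠ 2 — true of each 'Group A' example, false of each 'Group B' one.
[power: 11, band: beta, source: west, mode: pulse] — mode is pulse, power = 11, hence Group A. [power: 15, band: delta, source: east, mode: pulse] — mode is pulse, power = 15, hence Group A. [power: 9, band: beta, source: north, mode: steady] — mode is steady, power = 9, hence Group B.

Group A, Group A, Group B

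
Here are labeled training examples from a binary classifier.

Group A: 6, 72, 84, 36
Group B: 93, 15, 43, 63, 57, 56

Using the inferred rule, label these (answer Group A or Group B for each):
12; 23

Group A, Group B

The simplest hypothesis consistent with all the labels is: multiple of 6.
12 — 12 = 6·2, hence Group A.
23 — 23 = 6·3 + 5, hence Group B.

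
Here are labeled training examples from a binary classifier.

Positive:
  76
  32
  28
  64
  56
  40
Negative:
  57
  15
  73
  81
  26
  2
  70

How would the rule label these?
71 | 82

Looking at the examples, the only property every 'Positive' case has and every 'Negative' case lacks is: multiple of 4.
Negative: 71, since 71 = 4·17 + 3. Negative: 82, since 82 = 4·20 + 2.

Negative, Negative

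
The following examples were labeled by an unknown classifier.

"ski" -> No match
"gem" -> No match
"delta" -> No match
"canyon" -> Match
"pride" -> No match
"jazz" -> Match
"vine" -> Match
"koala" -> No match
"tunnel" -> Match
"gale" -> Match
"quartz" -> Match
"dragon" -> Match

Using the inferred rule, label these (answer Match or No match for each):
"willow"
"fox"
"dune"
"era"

Match, No match, Match, No match

Every 'Match' example satisfies: even length. None of the 'No match' examples do.
"willow": length 6 — passes, so Match.
"fox": length 3 — does not satisfy this, so No match.
"dune": length 4 — passes, so Match.
"era": length 3 — does not satisfy this, so No match.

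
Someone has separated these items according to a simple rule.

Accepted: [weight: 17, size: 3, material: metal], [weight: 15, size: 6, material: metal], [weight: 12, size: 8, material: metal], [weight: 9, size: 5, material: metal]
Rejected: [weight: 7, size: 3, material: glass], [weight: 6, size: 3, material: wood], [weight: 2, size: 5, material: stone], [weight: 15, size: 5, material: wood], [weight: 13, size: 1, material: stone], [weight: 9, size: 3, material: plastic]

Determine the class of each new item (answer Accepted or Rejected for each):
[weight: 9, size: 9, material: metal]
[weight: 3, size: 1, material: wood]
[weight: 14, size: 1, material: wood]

Accepted, Rejected, Rejected

'Accepted' ⟺ material is metal.
[weight: 9, size: 9, material: metal]: Accepted (material is metal). [weight: 3, size: 1, material: wood]: Rejected (material is wood). [weight: 14, size: 1, material: wood]: Rejected (material is wood).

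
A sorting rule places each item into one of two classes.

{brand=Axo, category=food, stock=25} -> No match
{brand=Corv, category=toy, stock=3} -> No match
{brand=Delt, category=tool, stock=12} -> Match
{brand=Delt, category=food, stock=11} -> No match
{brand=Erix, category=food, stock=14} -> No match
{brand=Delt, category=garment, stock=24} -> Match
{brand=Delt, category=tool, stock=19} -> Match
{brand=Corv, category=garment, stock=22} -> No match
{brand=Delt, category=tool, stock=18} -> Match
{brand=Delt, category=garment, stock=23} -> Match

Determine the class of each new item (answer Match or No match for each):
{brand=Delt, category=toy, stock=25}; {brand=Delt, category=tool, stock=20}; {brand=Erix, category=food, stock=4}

All 'Match' examples share one property — brand is Delt AND stock ≥ 12 — and every 'No match' example lacks it.
{brand=Delt, category=toy, stock=25}: brand is Delt, stock = 25, meets the rule → Match. {brand=Delt, category=tool, stock=20}: brand is Delt, stock = 20, meets the rule → Match. {brand=Erix, category=food, stock=4}: brand is Erix, stock = 4, fails the rule → No match.

Match, Match, No match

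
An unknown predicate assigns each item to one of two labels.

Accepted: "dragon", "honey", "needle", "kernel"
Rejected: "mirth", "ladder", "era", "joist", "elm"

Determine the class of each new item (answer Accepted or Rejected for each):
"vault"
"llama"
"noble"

The classifier is using: contains 'n'.
"vault" → no 'n' → Rejected.
"llama" → no 'n' → Rejected.
"noble" → has 'n' → Accepted.

Rejected, Rejected, Accepted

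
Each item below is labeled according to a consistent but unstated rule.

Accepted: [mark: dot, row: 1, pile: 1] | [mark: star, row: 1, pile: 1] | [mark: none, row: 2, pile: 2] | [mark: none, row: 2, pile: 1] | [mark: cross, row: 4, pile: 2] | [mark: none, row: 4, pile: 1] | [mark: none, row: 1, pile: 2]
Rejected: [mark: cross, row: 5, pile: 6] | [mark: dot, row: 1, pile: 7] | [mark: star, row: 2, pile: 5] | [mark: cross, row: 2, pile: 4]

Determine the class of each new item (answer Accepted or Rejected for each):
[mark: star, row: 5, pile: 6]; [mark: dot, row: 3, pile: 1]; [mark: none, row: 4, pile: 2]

The classifier is using: pile ≤ 2.
[mark: star, row: 5, pile: 6] → pile = 6 → Rejected.
[mark: dot, row: 3, pile: 1] → pile = 1 → Accepted.
[mark: none, row: 4, pile: 2] → pile = 2 → Accepted.

Rejected, Accepted, Accepted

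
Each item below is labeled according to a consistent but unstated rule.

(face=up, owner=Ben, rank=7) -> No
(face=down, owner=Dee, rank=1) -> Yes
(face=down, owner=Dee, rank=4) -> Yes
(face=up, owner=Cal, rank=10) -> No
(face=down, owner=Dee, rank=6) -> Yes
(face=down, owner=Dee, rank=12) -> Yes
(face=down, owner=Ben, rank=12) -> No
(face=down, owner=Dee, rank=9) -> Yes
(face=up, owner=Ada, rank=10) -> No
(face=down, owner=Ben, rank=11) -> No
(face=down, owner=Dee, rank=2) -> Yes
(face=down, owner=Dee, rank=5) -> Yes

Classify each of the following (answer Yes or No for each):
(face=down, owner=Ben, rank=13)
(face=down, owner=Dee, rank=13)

The rule appears to be: owner is Dee.
(face=down, owner=Ben, rank=13) — owner is Ben, hence No.
(face=down, owner=Dee, rank=13) — owner is Dee, hence Yes.

No, Yes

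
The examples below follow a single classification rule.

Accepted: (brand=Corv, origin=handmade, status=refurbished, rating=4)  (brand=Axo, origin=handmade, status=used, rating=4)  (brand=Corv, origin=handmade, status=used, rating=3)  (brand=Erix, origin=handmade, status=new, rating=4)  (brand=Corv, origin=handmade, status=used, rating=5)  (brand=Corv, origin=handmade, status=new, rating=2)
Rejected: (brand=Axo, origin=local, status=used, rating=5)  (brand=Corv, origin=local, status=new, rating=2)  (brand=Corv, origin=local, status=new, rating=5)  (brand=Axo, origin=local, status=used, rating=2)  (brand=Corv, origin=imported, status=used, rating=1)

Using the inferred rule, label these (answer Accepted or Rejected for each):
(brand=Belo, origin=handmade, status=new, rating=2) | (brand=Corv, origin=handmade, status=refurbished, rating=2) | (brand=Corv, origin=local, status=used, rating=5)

The pattern is that an item is 'Accepted' exactly when: origin is handmade.

Accepted, Accepted, Rejected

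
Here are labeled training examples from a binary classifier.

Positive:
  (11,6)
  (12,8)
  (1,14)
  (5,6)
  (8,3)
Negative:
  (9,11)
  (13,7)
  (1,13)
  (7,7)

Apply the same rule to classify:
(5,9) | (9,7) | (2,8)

The rule appears to be: product is even.

Negative, Negative, Positive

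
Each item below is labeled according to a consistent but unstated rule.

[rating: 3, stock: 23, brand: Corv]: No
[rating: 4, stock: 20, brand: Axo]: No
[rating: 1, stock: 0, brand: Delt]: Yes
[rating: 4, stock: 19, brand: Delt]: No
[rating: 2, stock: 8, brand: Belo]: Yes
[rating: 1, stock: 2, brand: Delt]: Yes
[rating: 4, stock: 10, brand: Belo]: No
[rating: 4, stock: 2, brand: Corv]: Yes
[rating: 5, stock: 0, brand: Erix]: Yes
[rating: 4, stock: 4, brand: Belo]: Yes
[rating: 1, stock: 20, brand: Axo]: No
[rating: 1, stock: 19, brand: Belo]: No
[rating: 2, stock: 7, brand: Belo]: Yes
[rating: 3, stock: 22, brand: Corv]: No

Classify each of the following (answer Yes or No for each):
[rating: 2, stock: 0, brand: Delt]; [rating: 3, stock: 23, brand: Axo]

Yes, No

'Yes' ⟺ stock ≤ 8.
[rating: 2, stock: 0, brand: Delt]: stock = 0 — passes, so Yes.
[rating: 3, stock: 23, brand: Axo]: stock = 23 — fails the rule, so No.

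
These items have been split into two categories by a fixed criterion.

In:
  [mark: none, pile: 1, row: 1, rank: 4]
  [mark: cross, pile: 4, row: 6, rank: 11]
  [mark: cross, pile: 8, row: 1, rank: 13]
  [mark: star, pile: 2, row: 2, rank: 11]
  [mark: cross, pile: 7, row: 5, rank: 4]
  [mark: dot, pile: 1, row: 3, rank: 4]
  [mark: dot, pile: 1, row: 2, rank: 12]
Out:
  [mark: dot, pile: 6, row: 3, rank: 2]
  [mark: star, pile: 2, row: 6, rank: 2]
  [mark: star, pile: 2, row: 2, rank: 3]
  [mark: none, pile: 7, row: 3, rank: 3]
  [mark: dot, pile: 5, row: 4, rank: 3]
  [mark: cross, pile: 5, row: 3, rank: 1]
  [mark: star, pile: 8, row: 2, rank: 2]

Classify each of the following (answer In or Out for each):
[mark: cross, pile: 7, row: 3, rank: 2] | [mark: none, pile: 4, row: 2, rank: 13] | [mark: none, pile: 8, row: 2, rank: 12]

Out, In, In

The pattern is that an item is 'In' exactly when: rank ≥ 4.
[mark: cross, pile: 7, row: 3, rank: 2] → rank = 2 → Out. [mark: none, pile: 4, row: 2, rank: 13] → rank = 13 → In. [mark: none, pile: 8, row: 2, rank: 12] → rank = 12 → In.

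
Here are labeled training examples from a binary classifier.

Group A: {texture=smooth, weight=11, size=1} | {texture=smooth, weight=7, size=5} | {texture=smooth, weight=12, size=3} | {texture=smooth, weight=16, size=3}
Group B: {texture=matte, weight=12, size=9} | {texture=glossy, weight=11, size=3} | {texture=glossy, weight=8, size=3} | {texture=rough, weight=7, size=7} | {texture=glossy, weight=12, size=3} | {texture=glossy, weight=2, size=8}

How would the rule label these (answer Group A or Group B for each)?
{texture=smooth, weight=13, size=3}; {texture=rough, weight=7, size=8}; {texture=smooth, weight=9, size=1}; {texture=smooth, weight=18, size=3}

Looking at the examples, the only property every 'Group A' case has and every 'Group B' case lacks is: texture is smooth.

Group A, Group B, Group A, Group A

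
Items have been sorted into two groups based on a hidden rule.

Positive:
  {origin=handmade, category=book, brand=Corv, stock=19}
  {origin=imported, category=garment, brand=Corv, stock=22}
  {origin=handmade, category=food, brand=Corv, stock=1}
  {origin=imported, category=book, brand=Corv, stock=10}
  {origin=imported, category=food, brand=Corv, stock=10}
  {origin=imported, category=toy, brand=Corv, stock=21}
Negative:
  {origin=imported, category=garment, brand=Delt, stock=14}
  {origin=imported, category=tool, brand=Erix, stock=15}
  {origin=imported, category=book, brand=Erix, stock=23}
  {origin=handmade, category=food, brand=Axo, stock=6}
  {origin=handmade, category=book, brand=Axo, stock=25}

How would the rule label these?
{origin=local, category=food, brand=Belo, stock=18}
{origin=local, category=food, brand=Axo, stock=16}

Looking at the examples, the only property every 'Positive' case has and every 'Negative' case lacks is: brand is Corv.
{origin=local, category=food, brand=Belo, stock=18}: Negative (brand is Belo). {origin=local, category=food, brand=Axo, stock=16}: Negative (brand is Axo).

Negative, Negative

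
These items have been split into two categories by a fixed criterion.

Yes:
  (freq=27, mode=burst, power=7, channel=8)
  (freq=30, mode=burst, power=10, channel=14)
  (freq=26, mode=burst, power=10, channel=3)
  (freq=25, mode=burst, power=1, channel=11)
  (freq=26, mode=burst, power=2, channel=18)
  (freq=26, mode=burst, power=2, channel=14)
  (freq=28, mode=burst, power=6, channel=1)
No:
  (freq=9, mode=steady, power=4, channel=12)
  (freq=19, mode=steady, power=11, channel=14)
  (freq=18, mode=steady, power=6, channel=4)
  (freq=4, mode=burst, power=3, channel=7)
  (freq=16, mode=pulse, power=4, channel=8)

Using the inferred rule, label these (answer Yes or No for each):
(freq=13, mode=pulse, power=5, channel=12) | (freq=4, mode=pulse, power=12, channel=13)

No, No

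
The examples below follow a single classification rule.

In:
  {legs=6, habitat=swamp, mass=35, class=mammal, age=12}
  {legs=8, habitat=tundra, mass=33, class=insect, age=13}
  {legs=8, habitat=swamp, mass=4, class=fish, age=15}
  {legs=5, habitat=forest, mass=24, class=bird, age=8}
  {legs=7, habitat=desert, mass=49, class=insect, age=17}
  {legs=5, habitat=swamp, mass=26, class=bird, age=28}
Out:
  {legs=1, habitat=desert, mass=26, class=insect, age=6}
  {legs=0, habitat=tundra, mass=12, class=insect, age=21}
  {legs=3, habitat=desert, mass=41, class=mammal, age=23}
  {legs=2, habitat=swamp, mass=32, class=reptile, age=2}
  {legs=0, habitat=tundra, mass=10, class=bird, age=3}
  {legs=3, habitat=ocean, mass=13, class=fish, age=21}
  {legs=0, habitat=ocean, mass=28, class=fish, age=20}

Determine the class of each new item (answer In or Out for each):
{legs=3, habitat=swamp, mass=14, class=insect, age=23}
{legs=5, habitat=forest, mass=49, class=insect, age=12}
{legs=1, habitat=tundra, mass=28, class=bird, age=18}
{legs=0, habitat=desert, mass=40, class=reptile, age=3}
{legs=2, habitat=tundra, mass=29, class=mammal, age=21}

Out, In, Out, Out, Out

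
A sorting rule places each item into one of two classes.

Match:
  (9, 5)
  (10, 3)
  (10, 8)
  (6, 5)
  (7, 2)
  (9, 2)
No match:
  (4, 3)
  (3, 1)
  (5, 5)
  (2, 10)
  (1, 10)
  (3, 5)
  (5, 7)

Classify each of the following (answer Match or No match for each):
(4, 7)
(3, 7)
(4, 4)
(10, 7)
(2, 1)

No match, No match, No match, Match, No match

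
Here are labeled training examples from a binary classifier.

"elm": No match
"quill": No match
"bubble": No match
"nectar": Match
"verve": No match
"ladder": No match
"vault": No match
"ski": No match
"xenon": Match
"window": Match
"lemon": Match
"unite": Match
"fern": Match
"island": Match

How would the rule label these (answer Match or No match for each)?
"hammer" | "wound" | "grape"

No match, Match, No match

The classifier is using: contains 'n'.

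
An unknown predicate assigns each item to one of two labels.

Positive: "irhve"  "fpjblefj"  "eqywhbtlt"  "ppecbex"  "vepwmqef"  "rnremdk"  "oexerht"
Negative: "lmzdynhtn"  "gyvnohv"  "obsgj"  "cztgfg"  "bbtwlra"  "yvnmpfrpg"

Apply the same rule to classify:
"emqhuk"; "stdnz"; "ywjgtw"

Positive, Negative, Negative

Rule: contains 'e'. This holds for each 'Positive' example and fails for each 'Negative' one.
Positive: "emqhuk", since has 'e'. Negative: "stdnz", since no 'e'. Negative: "ywjgtw", since no 'e'.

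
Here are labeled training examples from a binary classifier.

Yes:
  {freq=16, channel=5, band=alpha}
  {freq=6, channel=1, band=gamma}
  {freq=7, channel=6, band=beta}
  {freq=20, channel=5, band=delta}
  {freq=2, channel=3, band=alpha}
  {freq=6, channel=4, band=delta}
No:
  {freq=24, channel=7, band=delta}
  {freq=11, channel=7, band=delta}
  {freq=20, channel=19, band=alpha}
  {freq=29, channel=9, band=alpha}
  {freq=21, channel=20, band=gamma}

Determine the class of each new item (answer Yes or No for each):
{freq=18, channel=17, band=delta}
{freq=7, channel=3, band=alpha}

No, Yes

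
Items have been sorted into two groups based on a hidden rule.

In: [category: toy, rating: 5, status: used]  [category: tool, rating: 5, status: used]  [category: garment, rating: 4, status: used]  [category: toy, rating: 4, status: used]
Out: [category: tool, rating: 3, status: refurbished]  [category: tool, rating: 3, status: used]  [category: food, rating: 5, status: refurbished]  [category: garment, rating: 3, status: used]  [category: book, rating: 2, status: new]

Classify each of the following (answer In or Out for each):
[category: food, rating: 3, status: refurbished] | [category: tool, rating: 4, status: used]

Out, In

The classifier is using: status is used AND rating ≥ 4.
[category: food, rating: 3, status: refurbished]: Out (status is refurbished, rating = 3). [category: tool, rating: 4, status: used]: In (status is used, rating = 4).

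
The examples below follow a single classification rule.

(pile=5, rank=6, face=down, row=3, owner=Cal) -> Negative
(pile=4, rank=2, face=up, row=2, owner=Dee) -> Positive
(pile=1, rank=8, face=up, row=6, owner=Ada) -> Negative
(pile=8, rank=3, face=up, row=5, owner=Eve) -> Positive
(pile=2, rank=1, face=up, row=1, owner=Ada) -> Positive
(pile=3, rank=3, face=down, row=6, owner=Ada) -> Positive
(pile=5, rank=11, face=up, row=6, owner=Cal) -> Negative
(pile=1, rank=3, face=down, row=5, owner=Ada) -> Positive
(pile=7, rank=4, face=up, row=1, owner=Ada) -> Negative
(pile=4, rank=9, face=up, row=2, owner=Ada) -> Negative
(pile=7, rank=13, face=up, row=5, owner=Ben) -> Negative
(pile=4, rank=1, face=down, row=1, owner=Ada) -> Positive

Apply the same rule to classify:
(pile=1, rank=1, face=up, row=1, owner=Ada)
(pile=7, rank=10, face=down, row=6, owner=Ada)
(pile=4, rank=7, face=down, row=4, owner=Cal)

Positive, Negative, Negative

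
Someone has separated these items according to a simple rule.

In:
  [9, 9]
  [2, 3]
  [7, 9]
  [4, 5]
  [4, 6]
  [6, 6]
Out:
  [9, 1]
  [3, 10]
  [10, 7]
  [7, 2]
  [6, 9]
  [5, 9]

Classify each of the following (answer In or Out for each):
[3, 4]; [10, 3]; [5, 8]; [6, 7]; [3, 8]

Rule: |first − second| ≤ 2. This holds for each 'In' example and fails for each 'Out' one.
In: [3, 4], since |3−4| = 1. Out: [10, 3], since |10−3| = 7. Out: [5, 8], since |5−8| = 3. In: [6, 7], since |6−7| = 1. Out: [3, 8], since |3−8| = 5.

In, Out, Out, In, Out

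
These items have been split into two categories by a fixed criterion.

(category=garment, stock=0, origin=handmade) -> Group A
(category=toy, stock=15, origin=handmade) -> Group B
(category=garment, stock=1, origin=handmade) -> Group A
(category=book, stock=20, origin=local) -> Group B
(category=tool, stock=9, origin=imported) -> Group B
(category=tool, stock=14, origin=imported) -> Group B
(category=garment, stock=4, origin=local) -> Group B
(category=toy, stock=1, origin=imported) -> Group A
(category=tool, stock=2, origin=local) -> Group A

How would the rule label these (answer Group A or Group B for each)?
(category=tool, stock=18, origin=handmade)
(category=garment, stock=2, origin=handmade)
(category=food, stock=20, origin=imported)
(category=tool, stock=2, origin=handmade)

Group B, Group A, Group B, Group A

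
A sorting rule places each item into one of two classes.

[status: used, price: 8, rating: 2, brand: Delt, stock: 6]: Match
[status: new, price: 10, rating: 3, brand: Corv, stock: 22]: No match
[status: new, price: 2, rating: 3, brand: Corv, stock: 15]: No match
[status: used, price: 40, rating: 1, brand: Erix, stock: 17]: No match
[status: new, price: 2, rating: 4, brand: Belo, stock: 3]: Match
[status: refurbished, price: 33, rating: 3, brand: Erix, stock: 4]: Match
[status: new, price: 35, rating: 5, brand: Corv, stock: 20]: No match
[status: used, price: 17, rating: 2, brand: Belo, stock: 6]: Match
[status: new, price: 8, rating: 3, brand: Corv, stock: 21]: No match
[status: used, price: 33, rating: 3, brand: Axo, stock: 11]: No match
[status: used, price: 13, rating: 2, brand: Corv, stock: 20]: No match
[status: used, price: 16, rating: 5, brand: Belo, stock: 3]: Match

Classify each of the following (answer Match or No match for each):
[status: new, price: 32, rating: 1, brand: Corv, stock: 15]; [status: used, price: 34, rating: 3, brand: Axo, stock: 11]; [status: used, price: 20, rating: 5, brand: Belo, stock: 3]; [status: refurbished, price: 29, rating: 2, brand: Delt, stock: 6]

The common property of the 'Match' items is: stock ≤ 6. No 'No match' item has it.
[status: new, price: 32, rating: 1, brand: Corv, stock: 15]: stock = 15 — does not satisfy this, so No match.
[status: used, price: 34, rating: 3, brand: Axo, stock: 11]: stock = 11 — does not satisfy this, so No match.
[status: used, price: 20, rating: 5, brand: Belo, stock: 3]: stock = 3 — passes, so Match.
[status: refurbished, price: 29, rating: 2, brand: Delt, stock: 6]: stock = 6 — passes, so Match.

No match, No match, Match, Match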